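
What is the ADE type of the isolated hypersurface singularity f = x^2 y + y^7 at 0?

D_{8}

The Hessian of f at 0 has rank 0. Corank 2; j^3 = x^2*y has shape L^2 M (L != M), so D-series; mu = 8 gives D_8.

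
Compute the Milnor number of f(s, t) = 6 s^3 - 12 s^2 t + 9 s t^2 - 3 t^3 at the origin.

The Hessian of f at 0 is [[0, 0], [0, 0]] with rank 0, so corank 2. A Groebner basis of the Jacobian ideal J(f) in C{s,t} is {t^3, s^2 - 3*t^2/2, s*t - 3*t^2/2}; counting standard monomials gives mu = 4. Corank 2; j^3 = 3*(s - t)*(2*s^2 - 2*s*t + t^2) splits into three distinct lines over C (the quadratic factor has nonzero discriminant), so D_4.

4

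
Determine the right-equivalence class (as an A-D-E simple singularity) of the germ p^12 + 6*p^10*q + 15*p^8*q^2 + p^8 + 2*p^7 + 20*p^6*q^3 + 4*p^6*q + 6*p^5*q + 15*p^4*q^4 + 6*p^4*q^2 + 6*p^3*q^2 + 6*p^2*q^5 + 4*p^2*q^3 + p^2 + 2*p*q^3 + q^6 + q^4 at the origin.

A_3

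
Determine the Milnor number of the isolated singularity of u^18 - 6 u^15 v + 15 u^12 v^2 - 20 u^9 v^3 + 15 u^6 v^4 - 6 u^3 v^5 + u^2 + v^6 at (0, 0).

5

The Hessian of f at 0 has rank 1. Corank 1: A-series; mu = 5 gives A_5.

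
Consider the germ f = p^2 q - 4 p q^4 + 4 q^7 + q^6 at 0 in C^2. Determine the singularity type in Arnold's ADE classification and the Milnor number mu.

Type D_{7}, Milnor number mu = 7.

The Hessian of f at 0 has rank 0. Corank 2; j^3 = p^2*q has shape L^2 M (L != M), so D-series; mu = 7 gives D_7.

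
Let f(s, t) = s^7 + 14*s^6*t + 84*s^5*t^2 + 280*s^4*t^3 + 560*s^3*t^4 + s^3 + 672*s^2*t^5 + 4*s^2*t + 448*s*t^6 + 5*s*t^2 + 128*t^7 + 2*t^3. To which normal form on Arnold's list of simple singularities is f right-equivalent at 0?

The Hessian of f at 0 has rank 0. Corank 2; j^3 = (s + t)^2*(s + 2*t) has shape L^2 M (L != M), so D-series; mu = 8 gives D_8.

D8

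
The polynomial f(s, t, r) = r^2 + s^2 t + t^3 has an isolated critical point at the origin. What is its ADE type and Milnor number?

Type D_{4}, Milnor number mu = 4.

The Hessian of f at 0 has rank 1. Corank 2; j^3 = t*(s^2 + t^2) splits into three distinct lines over C (the quadratic factor has nonzero discriminant), so D_4.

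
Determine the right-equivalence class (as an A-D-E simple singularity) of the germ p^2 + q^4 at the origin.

The Hessian of f at 0 is [[2, 0], [0, 0]] with rank 1, so corank 1. A Groebner basis of the Jacobian ideal J(f) in C{p,q} is {q^3, p}; counting standard monomials gives mu = 3. Corank 1: A-series; mu = 3 gives A_3.

A3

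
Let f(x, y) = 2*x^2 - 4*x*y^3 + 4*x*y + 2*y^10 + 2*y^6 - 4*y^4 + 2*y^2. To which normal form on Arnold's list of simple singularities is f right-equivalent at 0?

A_9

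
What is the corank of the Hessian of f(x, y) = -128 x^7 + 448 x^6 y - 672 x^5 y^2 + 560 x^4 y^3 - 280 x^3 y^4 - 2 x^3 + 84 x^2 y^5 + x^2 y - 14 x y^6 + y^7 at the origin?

The Hessian at 0 is [[0, 0], [0, 0]] of rank 0; hence corank 2.

2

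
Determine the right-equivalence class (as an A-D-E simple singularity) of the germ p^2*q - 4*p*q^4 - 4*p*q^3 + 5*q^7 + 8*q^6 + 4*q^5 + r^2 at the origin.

D8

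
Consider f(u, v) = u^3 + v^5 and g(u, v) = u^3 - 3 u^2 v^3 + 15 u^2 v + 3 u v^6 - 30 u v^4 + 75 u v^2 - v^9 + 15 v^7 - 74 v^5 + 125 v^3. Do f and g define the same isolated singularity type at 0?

Yes.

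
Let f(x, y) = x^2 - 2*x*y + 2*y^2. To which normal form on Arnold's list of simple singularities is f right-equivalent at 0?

The Hessian of f at 0 has rank 2. Corank 0: nondegenerate Morse point, so A_1.

A_{1}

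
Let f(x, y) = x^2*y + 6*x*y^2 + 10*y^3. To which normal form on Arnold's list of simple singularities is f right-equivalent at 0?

The Hessian of f at 0 is [[0, 0], [0, 0]] with rank 0, so corank 2. A Groebner basis of the Jacobian ideal J(f) in C{x,y} is {y^3, x^2 - 6*y^2, x*y + 3*y^2}; counting standard monomials gives mu = 4. Corank 2; j^3 = y*(x^2 + 6*x*y + 10*y^2) splits into three distinct lines over C (the quadratic factor has nonzero discriminant), so D_4.

D_4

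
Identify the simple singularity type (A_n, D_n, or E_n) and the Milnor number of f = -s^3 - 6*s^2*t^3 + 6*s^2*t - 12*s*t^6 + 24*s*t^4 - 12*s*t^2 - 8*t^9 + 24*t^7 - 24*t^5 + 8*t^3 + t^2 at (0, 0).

The Hessian of f at 0 is [[0, 0], [0, 2]] with rank 1, so corank 1. A Groebner basis of the Jacobian ideal J(f) in C{s,t} is {s^2, t}; counting standard monomials gives mu = 2. Corank 1: A-series; mu = 2 gives A_2.

Type A_2, Milnor number mu = 2.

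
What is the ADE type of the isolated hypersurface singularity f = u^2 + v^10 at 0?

The Hessian of f at 0 has rank 1. Corank 1: A-series; mu = 9 gives A_9.

A_9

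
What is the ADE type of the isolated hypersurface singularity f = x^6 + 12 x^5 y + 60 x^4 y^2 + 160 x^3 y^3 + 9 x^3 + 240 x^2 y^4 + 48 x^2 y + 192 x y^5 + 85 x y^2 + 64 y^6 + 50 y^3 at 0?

The Hessian of f at 0 is [[0, 0], [0, 0]] with rank 0, so corank 2. A Groebner basis of the Jacobian ideal J(f) in C{x,y} is {-243*x*y/2 + y^5 - 405*y^2/2, x*y^2 + 5*y^3/3, x^2 + 11*x*y/3 + 10*y^2/3}; counting standard monomials gives mu = 7. Corank 2; j^3 = (x + 2*y)*(3*x + 5*y)^2 has shape L^2 M (L != M), so D-series; mu = 7 gives D_7.

D_{7}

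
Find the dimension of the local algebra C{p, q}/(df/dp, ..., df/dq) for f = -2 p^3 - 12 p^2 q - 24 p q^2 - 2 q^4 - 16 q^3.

6

The Hessian of f at 0 is [[0, 0], [0, 0]] with rank 0, so corank 2. A Groebner basis of the Jacobian ideal J(f) in C{p,q} is {q^3, p^2 + 4*p*q + 4*q^2}; counting standard monomials gives mu = 6. Corank 2; j^3 = -2*(p + 2*q)^3 is a perfect cube, so E-series; the 4-jet and mu = 6 give E_6.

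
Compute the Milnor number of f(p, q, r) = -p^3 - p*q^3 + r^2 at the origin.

7

The Hessian of f at 0 has rank 1. Corank 2; j^3 = -p^3 is a perfect cube, so E-series; the 4-jet and mu = 7 give E_7.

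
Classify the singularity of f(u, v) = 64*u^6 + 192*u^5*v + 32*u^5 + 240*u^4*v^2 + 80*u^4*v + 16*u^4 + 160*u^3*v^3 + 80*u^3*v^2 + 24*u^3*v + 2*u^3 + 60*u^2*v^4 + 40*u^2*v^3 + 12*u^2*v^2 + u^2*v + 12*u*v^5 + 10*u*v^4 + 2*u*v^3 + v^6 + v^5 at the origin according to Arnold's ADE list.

D_7

The Hessian of f at 0 has rank 0. Corank 2; j^3 = u^2*(2*u + v) has shape L^2 M (L != M), so D-series; mu = 7 gives D_7.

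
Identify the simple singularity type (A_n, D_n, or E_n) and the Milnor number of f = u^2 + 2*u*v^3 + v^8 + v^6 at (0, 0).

Type A_7, Milnor number mu = 7.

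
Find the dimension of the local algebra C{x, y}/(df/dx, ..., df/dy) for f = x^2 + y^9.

8

The Hessian of f at 0 is [[2, 0], [0, 0]] with rank 1, so corank 1. A Groebner basis of the Jacobian ideal J(f) in C{x,y} is {y^8, x}; counting standard monomials gives mu = 8. Corank 1: A-series; mu = 8 gives A_8.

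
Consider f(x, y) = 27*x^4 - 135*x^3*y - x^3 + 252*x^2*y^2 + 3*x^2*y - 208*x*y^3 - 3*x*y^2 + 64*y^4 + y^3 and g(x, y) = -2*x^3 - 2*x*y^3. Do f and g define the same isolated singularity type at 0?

Yes.

The Hessian of f at 0 has rank 0. Corank 2; j^3 = -(x - y)^3 is a perfect cube, so E-series; the 4-jet and mu = 7 give E_7. The Hessian of g at 0 has rank 0. Corank 2; j^3 = -2*x^3 is a perfect cube, so E-series; the 4-jet and mu = 7 give E_7. Both have type E_7, hence right-equivalent.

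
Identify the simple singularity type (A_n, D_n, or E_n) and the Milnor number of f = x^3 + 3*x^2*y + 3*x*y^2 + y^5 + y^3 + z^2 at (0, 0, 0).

Type E_{8}, Milnor number mu = 8.

The Hessian of f at 0 has rank 1. Corank 2; j^3 = (x + y)^3 is a perfect cube, so E-series; the 5-jet and mu = 8 give E_8.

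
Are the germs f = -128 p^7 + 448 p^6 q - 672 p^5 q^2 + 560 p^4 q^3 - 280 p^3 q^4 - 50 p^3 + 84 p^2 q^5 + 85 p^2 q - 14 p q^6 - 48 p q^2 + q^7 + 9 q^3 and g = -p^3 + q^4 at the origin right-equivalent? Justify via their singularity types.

No.

The Hessian of f at 0 has rank 0. Corank 2; j^3 = -(2*p - q)*(5*p - 3*q)^2 has shape L^2 M (L != M), so D-series; mu = 8 gives D_8. The Hessian of g at 0 has rank 0. Corank 2; j^3 = -p^3 is a perfect cube, so E-series; the 4-jet and mu = 6 give E_6. f is D_8 but g is E_6, hence not right-equivalent.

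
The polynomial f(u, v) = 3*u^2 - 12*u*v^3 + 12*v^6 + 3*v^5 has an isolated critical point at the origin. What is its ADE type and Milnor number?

The Hessian of f at 0 is [[6, 0], [0, 0]] with rank 1, so corank 1. A Groebner basis of the Jacobian ideal J(f) in C{u,v} is {-u/2 + v^3, u^2, u*v}; counting standard monomials gives mu = 4. Corank 1: A-series; mu = 4 gives A_4.

Type A_4, Milnor number mu = 4.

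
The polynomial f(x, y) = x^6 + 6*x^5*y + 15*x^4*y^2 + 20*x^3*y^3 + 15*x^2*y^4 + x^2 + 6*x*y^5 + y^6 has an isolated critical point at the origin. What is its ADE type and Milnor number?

The Hessian of f at 0 is [[2, 0], [0, 0]] with rank 1, so corank 1. A Groebner basis of the Jacobian ideal J(f) in C{x,y} is {y^5, x}; counting standard monomials gives mu = 5. Corank 1: A-series; mu = 5 gives A_5.

Type A5, Milnor number mu = 5.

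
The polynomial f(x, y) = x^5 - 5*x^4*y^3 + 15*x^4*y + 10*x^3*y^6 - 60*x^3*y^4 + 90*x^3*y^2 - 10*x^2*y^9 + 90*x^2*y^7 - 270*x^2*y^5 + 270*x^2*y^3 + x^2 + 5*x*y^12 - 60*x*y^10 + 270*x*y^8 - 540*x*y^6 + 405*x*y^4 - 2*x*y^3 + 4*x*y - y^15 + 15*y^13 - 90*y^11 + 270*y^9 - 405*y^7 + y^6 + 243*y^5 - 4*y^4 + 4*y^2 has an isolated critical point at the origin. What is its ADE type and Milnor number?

Type A_4, Milnor number mu = 4.

The Hessian of f at 0 is [[2, 4], [4, 8]] with rank 1, so corank 1. A Groebner basis of the Jacobian ideal J(f) in C{x,y} is {-x + y^3 - 2*y, x^2 - 4*y^2, x*y + 2*y^2}; counting standard monomials gives mu = 4. Corank 1: A-series; mu = 4 gives A_4.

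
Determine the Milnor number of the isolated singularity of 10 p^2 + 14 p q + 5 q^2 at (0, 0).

The Hessian of f at 0 has rank 2. Corank 0: nondegenerate Morse point, so A_1.

1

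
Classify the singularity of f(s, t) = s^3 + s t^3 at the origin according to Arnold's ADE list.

The Hessian of f at 0 has rank 0. Corank 2; j^3 = s^3 is a perfect cube, so E-series; the 4-jet and mu = 7 give E_7.

E7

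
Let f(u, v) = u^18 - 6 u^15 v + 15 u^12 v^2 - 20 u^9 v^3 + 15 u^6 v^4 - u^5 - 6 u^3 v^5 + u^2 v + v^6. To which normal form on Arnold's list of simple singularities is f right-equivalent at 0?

D_7

The Hessian of f at 0 has rank 0. Corank 2; j^3 = u^2*v has shape L^2 M (L != M), so D-series; mu = 7 gives D_7.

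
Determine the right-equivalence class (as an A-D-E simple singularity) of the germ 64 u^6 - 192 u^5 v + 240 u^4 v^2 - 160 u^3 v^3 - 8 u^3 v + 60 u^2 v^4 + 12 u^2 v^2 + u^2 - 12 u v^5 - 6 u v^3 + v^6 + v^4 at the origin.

A_3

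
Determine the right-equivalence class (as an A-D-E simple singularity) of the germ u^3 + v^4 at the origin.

E_{6}

The Hessian of f at 0 has rank 0. Corank 2; j^3 = u^3 is a perfect cube, so E-series; the 4-jet and mu = 6 give E_6.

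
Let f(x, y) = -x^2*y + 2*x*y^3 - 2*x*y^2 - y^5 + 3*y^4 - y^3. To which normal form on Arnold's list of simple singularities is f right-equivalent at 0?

The Hessian of f at 0 has rank 0. Corank 2; j^3 = -y*(x + y)^2 has shape L^2 M (L != M), so D-series; mu = 5 gives D_5.

D_{5}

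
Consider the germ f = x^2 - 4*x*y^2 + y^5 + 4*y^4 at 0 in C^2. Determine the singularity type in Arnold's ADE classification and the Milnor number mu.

Type A_{4}, Milnor number mu = 4.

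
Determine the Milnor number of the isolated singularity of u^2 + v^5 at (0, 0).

The Hessian of f at 0 is [[2, 0], [0, 0]] with rank 1, so corank 1. A Groebner basis of the Jacobian ideal J(f) in C{u,v} is {v^4, u}; counting standard monomials gives mu = 4. Corank 1: A-series; mu = 4 gives A_4.

4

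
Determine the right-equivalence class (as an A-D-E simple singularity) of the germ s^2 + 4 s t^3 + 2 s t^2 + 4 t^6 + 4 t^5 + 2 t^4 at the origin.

The Hessian of f at 0 is [[2, 0], [0, 0]] with rank 1, so corank 1. A Groebner basis of the Jacobian ideal J(f) in C{s,t} is {s^2, s*t, s + t^2}; counting standard monomials gives mu = 3. Corank 1: A-series; mu = 3 gives A_3.

A_3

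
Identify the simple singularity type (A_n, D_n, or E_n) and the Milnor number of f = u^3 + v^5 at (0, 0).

Type E_{8}, Milnor number mu = 8.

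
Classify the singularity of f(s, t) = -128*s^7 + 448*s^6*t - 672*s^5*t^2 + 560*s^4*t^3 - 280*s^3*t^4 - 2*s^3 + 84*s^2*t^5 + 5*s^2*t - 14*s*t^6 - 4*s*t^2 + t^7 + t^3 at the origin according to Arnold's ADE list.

The Hessian of f at 0 has rank 0. Corank 2; j^3 = -(s - t)^2*(2*s - t) has shape L^2 M (L != M), so D-series; mu = 8 gives D_8.

D8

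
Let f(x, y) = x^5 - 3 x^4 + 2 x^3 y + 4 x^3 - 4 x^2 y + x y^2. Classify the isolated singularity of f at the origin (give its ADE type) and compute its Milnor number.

Type D_{5}, Milnor number mu = 5.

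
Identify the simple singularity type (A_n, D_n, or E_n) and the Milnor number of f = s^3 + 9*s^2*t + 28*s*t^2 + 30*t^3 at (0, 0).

Type D_4, Milnor number mu = 4.

The Hessian of f at 0 has rank 0. Corank 2; j^3 = (s + 3*t)*(s^2 + 6*s*t + 10*t^2) splits into three distinct lines over C (the quadratic factor has nonzero discriminant), so D_4.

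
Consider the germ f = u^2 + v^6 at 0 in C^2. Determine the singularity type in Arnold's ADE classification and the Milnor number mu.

The Hessian of f at 0 has rank 1. Corank 1: A-series; mu = 5 gives A_5.

Type A_{5}, Milnor number mu = 5.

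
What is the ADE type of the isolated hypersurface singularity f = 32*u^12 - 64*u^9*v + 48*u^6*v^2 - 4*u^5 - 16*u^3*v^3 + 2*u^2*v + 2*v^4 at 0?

The Hessian of f at 0 has rank 0. Corank 2; j^3 = 2*u^2*v has shape L^2 M (L != M), so D-series; mu = 5 gives D_5.

D5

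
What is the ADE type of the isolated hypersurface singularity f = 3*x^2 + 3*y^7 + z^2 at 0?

A_{6}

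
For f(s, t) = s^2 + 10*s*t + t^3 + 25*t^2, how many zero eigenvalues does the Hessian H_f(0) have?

1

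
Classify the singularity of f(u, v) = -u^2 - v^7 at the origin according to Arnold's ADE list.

A_6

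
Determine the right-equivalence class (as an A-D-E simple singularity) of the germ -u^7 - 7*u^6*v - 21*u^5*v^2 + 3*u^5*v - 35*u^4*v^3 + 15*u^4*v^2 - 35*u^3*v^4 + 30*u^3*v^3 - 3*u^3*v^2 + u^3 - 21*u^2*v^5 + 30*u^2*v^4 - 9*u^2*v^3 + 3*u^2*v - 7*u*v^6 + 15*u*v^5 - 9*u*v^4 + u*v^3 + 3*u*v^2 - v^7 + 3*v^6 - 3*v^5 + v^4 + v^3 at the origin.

E_{7}

The Hessian of f at 0 is [[0, 0], [0, 0]] with rank 0, so corank 2. A Groebner basis of the Jacobian ideal J(f) in C{u,v} is {u^3 + 3*u^2*v + 6*u^2 + 12*u*v + 6*v^2, -3*u^2 + u*v^2 - 6*u*v - 3*v^2, 3*u^2 + 6*u*v + v^3 + 3*v^2}; counting standard monomials gives mu = 7. Corank 2; j^3 = (u + v)^3 is a perfect cube, so E-series; the 4-jet and mu = 7 give E_7.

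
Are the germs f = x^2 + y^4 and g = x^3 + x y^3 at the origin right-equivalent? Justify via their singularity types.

The Hessian of f at 0 is [[2, 0], [0, 0]] with rank 1, so corank 1. A Groebner basis of the Jacobian ideal J(f) in C{x,y} is {y^3, x}; counting standard monomials gives mu = 3. Corank 1: A-series; mu = 3 gives A_3. The Hessian of g at 0 is [[0, 0], [0, 0]] with rank 0, so corank 2. A Groebner basis of the Jacobian ideal J(g) in C{x,y} is {x^3, x*y^2, 3*x^2 + y^3}; counting standard monomials gives mu = 7. Corank 2; j^3 = x^3 is a perfect cube, so E-series; the 4-jet and mu = 7 give E_7. f is A_3 but g is E_7, hence not right-equivalent.

No.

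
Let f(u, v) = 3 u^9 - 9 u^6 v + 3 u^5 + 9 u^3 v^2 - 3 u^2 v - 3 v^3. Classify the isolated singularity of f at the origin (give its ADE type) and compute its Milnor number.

Type D_{4}, Milnor number mu = 4.

The Hessian of f at 0 has rank 0. Corank 2; j^3 = -3*v*(u^2 + v^2) splits into three distinct lines over C (the quadratic factor has nonzero discriminant), so D_4.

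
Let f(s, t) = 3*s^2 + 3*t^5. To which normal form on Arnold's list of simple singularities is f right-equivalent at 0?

The Hessian of f at 0 is [[6, 0], [0, 0]] with rank 1, so corank 1. A Groebner basis of the Jacobian ideal J(f) in C{s,t} is {t^4, s}; counting standard monomials gives mu = 4. Corank 1: A-series; mu = 4 gives A_4.

A_{4}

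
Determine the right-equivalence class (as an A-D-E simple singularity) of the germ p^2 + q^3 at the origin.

A_2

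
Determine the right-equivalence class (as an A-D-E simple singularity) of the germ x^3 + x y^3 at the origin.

The Hessian of f at 0 is [[0, 0], [0, 0]] with rank 0, so corank 2. A Groebner basis of the Jacobian ideal J(f) in C{x,y} is {x^3, x*y^2, 3*x^2 + y^3}; counting standard monomials gives mu = 7. Corank 2; j^3 = x^3 is a perfect cube, so E-series; the 4-jet and mu = 7 give E_7.

E_{7}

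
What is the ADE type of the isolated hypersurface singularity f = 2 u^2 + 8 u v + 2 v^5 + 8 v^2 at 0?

The Hessian of f at 0 has rank 1. Corank 1: A-series; mu = 4 gives A_4.

A_4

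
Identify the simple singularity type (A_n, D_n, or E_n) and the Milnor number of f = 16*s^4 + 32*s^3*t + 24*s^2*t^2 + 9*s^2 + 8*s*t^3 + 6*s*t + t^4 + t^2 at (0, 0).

Type A3, Milnor number mu = 3.

The Hessian of f at 0 is [[18, 6], [6, 2]] with rank 1, so corank 1. A Groebner basis of the Jacobian ideal J(f) in C{s,t} is {t^3, s + t/3}; counting standard monomials gives mu = 3. Corank 1: A-series; mu = 3 gives A_3.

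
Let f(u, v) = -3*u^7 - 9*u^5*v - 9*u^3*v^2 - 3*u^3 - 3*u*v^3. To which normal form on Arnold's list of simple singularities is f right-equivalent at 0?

E_7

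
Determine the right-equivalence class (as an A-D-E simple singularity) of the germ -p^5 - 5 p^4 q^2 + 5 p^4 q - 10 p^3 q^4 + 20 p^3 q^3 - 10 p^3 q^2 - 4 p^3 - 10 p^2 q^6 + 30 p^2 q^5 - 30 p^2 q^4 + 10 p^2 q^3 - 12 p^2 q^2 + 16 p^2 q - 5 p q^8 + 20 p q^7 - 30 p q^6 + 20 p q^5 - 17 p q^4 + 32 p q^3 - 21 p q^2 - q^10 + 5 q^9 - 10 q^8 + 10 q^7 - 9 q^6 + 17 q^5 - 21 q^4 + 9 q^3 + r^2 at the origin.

The Hessian of f at 0 has rank 1. Corank 2; j^3 = -(p - q)*(2*p - 3*q)^2 has shape L^2 M (L != M), so D-series; mu = 6 gives D_6.

D6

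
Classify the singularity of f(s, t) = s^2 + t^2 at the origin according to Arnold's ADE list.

A_1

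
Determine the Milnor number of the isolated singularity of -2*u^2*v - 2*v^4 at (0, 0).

5

The Hessian of f at 0 is [[0, 0], [0, 0]] with rank 0, so corank 2. A Groebner basis of the Jacobian ideal J(f) in C{u,v} is {u^3, u^2/4 + v^3, u*v}; counting standard monomials gives mu = 5. Corank 2; j^3 = -2*u^2*v has shape L^2 M (L != M), so D-series; mu = 5 gives D_5.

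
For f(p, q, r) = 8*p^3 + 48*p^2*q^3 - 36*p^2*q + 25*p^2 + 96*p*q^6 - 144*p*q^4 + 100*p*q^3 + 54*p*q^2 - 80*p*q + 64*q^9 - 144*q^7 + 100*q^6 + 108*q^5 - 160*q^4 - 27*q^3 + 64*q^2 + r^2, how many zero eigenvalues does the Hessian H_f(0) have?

1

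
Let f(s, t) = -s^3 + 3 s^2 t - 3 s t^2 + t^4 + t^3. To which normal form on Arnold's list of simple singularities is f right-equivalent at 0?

E_{6}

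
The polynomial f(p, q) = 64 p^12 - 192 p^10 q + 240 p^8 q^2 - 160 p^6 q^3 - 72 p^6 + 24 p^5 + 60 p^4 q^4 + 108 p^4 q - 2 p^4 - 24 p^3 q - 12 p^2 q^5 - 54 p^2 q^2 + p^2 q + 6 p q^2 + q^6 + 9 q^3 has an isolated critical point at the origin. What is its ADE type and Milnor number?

Type D_{7}, Milnor number mu = 7.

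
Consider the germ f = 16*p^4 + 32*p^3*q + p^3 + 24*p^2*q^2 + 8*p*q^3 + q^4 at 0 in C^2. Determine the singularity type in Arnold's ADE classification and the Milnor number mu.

Type E_{6}, Milnor number mu = 6.

The Hessian of f at 0 is [[0, 0], [0, 0]] with rank 0, so corank 2. A Groebner basis of the Jacobian ideal J(f) in C{p,q} is {q^4, p*q^2 + q^3/6, p^2}; counting standard monomials gives mu = 6. Corank 2; j^3 = p^3 is a perfect cube, so E-series; the 4-jet and mu = 6 give E_6.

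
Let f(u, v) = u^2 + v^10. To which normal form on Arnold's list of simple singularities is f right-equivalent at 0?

A_{9}

The Hessian of f at 0 is [[2, 0], [0, 0]] with rank 1, so corank 1. A Groebner basis of the Jacobian ideal J(f) in C{u,v} is {v^9, u}; counting standard monomials gives mu = 9. Corank 1: A-series; mu = 9 gives A_9.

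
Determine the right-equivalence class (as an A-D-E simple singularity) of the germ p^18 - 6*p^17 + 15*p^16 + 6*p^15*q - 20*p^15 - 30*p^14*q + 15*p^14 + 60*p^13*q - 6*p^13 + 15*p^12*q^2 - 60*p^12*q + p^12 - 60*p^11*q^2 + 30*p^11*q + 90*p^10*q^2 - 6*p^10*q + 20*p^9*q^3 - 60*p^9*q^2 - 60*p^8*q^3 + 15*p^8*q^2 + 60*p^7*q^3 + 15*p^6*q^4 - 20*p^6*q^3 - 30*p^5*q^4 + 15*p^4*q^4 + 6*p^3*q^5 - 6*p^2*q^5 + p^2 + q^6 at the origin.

The Hessian of f at 0 has rank 1. Corank 1: A-series; mu = 5 gives A_5.

A_{5}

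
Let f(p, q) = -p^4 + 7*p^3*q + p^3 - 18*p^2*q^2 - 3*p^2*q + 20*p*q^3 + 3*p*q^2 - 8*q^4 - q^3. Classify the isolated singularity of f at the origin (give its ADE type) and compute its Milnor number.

Type E_{7}, Milnor number mu = 7.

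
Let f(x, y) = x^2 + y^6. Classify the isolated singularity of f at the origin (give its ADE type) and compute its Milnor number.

Type A5, Milnor number mu = 5.

The Hessian of f at 0 has rank 1. Corank 1: A-series; mu = 5 gives A_5.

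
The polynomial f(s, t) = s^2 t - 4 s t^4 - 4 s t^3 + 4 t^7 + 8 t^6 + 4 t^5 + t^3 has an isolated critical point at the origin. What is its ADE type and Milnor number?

The Hessian of f at 0 is [[0, 0], [0, 0]] with rank 0, so corank 2. A Groebner basis of the Jacobian ideal J(f) in C{s,t} is {t^3, s^2 + 3*t^2, s*t}; counting standard monomials gives mu = 4. Corank 2; j^3 = t*(s^2 + t^2) splits into three distinct lines over C (the quadratic factor has nonzero discriminant), so D_4.

Type D_4, Milnor number mu = 4.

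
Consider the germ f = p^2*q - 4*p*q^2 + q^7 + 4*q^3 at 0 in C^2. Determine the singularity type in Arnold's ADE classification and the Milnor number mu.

Type D_8, Milnor number mu = 8.

The Hessian of f at 0 has rank 0. Corank 2; j^3 = q*(p - 2*q)^2 has shape L^2 M (L != M), so D-series; mu = 8 gives D_8.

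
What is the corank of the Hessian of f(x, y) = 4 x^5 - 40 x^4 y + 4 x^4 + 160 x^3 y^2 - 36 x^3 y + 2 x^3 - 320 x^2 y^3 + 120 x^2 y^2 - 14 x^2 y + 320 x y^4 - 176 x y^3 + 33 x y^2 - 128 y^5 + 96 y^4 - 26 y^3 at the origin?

Hessian at 0 has rank 0.

2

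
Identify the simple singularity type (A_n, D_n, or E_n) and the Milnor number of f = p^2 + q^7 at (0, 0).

Type A_6, Milnor number mu = 6.

The Hessian of f at 0 is [[2, 0], [0, 0]] with rank 1, so corank 1. A Groebner basis of the Jacobian ideal J(f) in C{p,q} is {q^6, p}; counting standard monomials gives mu = 6. Corank 1: A-series; mu = 6 gives A_6.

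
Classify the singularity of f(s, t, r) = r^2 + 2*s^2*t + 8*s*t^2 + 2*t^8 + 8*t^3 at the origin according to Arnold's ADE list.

D_{9}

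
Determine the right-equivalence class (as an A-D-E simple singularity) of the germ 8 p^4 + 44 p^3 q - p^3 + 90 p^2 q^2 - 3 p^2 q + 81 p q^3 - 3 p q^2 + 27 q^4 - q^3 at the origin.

E_{7}

The Hessian of f at 0 has rank 0. Corank 2; j^3 = -(p + q)^3 is a perfect cube, so E-series; the 4-jet and mu = 7 give E_7.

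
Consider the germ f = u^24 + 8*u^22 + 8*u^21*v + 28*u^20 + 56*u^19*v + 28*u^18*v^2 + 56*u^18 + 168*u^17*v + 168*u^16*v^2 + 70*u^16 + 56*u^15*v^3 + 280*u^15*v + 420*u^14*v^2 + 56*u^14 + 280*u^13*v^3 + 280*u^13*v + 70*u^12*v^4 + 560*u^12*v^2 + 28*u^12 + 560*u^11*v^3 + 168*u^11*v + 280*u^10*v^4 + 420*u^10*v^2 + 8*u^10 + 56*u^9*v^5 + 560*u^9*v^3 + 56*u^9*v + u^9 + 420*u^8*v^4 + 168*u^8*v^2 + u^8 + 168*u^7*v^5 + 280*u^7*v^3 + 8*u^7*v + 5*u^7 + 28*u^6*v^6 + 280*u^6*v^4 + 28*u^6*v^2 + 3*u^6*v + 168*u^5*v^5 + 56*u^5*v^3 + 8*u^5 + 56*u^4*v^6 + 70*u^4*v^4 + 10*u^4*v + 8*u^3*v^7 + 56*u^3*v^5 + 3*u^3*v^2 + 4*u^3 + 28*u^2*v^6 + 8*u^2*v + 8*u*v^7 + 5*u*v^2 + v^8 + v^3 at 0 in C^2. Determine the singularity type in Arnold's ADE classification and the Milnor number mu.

The Hessian of f at 0 has rank 0. Corank 2; j^3 = (u + v)*(2*u + v)^2 has shape L^2 M (L != M), so D-series; mu = 9 gives D_9.

Type D_9, Milnor number mu = 9.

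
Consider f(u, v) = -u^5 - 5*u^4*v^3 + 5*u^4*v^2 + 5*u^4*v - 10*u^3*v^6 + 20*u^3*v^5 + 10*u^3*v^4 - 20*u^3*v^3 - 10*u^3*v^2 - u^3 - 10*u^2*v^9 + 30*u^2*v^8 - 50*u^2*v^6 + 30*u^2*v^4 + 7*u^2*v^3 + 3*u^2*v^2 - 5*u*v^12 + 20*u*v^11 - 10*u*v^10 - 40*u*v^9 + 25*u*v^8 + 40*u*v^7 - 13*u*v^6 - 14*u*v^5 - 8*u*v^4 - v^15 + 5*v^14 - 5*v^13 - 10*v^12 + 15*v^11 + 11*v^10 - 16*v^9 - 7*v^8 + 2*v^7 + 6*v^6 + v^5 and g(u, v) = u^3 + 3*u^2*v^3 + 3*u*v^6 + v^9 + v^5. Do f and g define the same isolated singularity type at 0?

The Hessian of f at 0 is [[0, 0], [0, 0]] with rank 0, so corank 2. A Groebner basis of the Jacobian ideal J(f) in C{u,v} is {u^2/6 + u*v^3 - u*v^2/3, 2*u^2/3 - 4*u*v^2/3 + v^4, u^3, u^2*v + u^2/3 - 2*u*v^2/3}; counting standard monomials gives mu = 8. Corank 2; j^3 = -u^3 is a perfect cube, so E-series; the 5-jet and mu = 8 give E_8. The Hessian of g at 0 is [[0, 0], [0, 0]] with rank 0, so corank 2. A Groebner basis of the Jacobian ideal J(g) in C{u,v} is {u^2/2 + u*v^3, v^4, u^3, u^2*v}; counting standard monomials gives mu = 8. Corank 2; j^3 = u^3 is a perfect cube, so E-series; the 5-jet and mu = 8 give E_8. Both have type E_8, hence right-equivalent.

Yes.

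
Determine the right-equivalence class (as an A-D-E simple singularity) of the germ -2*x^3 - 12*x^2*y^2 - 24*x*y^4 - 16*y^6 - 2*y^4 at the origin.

E_{6}

The Hessian of f at 0 is [[0, 0], [0, 0]] with rank 0, so corank 2. A Groebner basis of the Jacobian ideal J(f) in C{x,y} is {x^3, x^2*y, x^2/4 + x*y^2, y^3}; counting standard monomials gives mu = 6. Corank 2; j^3 = -2*x^3 is a perfect cube, so E-series; the 4-jet and mu = 6 give E_6.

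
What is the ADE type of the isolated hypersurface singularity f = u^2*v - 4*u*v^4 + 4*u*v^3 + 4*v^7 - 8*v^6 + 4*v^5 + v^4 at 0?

The Hessian of f at 0 has rank 0. Corank 2; j^3 = u^2*v has shape L^2 M (L != M), so D-series; mu = 5 gives D_5.

D_5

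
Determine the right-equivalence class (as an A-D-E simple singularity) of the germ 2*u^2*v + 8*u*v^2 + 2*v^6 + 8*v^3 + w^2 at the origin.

The Hessian of f at 0 is [[0, 0, 0], [0, 0, 0], [0, 0, 2]] with rank 1, so corank 2. A Groebner basis of the Jacobian ideal J(f) in C{u,v,w} is {u^2/6 + v^5 - 2*v^2/3, u^3 + 8*v^3, u*v + 2*v^2, w}; counting standard monomials gives mu = 7. Corank 2; j^3 = 2*v*(u + 2*v)^2 has shape L^2 M (L != M), so D-series; mu = 7 gives D_7.

D7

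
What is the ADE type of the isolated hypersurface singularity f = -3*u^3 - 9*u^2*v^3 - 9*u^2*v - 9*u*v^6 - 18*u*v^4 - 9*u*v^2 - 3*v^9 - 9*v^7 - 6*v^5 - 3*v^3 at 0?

E8

The Hessian of f at 0 is [[0, 0], [0, 0]] with rank 0, so corank 2. A Groebner basis of the Jacobian ideal J(f) in C{u,v} is {u^2/2 + u*v^3 + u*v + v^2/2, v^4, u^3 - 3*u*v^2 - 2*v^3, u^2*v + 2*u*v^2 + v^3}; counting standard monomials gives mu = 8. Corank 2; j^3 = -3*(u + v)^3 is a perfect cube, so E-series; the 5-jet and mu = 8 give E_8.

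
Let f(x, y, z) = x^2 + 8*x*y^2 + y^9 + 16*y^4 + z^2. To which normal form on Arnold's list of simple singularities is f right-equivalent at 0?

A8

The Hessian of f at 0 is [[2, 0, 0], [0, 0, 0], [0, 0, 2]] with rank 2, so corank 1. A Groebner basis of the Jacobian ideal J(f) in C{x,y,z} is {x^4, x/4 + y^2, z}; counting standard monomials gives mu = 8. Corank 1: A-series; mu = 8 gives A_8.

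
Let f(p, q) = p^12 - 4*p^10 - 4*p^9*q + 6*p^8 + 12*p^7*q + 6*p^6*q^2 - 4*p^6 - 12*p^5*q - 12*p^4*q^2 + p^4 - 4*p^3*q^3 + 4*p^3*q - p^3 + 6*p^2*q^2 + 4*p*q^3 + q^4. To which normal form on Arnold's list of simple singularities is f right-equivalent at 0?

E_{6}

The Hessian of f at 0 is [[0, 0], [0, 0]] with rank 0, so corank 2. A Groebner basis of the Jacobian ideal J(f) in C{p,q} is {q^4, p*q^2 + q^3/3, p^2}; counting standard monomials gives mu = 6. Corank 2; j^3 = -p^3 is a perfect cube, so E-series; the 4-jet and mu = 6 give E_6.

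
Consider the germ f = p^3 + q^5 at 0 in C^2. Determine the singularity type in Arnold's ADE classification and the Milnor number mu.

Type E_8, Milnor number mu = 8.

The Hessian of f at 0 is [[0, 0], [0, 0]] with rank 0, so corank 2. A Groebner basis of the Jacobian ideal J(f) in C{p,q} is {q^4, p^2}; counting standard monomials gives mu = 8. Corank 2; j^3 = p^3 is a perfect cube, so E-series; the 5-jet and mu = 8 give E_8.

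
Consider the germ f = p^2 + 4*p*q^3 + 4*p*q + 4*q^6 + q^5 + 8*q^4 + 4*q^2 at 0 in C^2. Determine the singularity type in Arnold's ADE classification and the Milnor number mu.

Type A_4, Milnor number mu = 4.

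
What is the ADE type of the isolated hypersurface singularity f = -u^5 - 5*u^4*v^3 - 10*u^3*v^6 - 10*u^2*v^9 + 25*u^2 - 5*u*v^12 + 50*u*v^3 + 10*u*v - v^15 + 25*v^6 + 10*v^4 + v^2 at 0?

The Hessian of f at 0 is [[50, 10], [10, 2]] with rank 1, so corank 1. A Groebner basis of the Jacobian ideal J(f) in C{u,v} is {u + v^3 + v/5, u^2 - v^2/25, u*v + v^2/5}; counting standard monomials gives mu = 4. Corank 1: A-series; mu = 4 gives A_4.

A4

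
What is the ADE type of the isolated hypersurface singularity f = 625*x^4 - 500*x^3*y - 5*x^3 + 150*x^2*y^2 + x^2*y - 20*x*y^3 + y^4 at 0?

D_{5}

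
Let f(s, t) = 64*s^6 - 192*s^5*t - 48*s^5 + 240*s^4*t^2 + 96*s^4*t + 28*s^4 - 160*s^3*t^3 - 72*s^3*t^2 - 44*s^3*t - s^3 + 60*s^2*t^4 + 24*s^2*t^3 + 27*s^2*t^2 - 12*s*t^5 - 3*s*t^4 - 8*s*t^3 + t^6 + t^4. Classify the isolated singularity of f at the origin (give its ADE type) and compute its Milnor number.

The Hessian of f at 0 has rank 0. Corank 2; j^3 = -s^3 is a perfect cube, so E-series; the 4-jet and mu = 6 give E_6.

Type E6, Milnor number mu = 6.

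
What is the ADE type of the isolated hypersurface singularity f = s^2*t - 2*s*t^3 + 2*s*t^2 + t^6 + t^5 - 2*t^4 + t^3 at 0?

D_7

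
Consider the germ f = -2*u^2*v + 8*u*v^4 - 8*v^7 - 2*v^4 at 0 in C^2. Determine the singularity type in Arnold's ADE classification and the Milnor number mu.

The Hessian of f at 0 has rank 0. Corank 2; j^3 = -2*u^2*v has shape L^2 M (L != M), so D-series; mu = 5 gives D_5.

Type D_5, Milnor number mu = 5.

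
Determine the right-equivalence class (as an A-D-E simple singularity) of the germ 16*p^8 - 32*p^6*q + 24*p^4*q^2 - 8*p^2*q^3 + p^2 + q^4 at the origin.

A_{3}

The Hessian of f at 0 has rank 1. Corank 1: A-series; mu = 3 gives A_3.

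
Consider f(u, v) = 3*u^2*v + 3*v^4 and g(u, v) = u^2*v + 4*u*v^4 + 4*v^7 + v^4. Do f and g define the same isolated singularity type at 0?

Yes.

The Hessian of f at 0 has rank 0. Corank 2; j^3 = 3*u^2*v has shape L^2 M (L != M), so D-series; mu = 5 gives D_5. The Hessian of g at 0 has rank 0. Corank 2; j^3 = u^2*v has shape L^2 M (L != M), so D-series; mu = 5 gives D_5. Both have type D_5, hence right-equivalent.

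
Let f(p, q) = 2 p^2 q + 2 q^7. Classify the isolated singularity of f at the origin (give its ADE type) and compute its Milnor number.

The Hessian of f at 0 is [[0, 0], [0, 0]] with rank 0, so corank 2. A Groebner basis of the Jacobian ideal J(f) in C{p,q} is {p^2/7 + q^6, p^3, p*q}; counting standard monomials gives mu = 8. Corank 2; j^3 = 2*p^2*q has shape L^2 M (L != M), so D-series; mu = 8 gives D_8.

Type D8, Milnor number mu = 8.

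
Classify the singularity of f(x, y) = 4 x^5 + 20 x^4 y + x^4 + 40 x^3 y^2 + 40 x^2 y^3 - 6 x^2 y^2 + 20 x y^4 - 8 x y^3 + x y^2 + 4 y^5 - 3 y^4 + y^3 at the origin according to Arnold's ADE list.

D_5

The Hessian of f at 0 has rank 0. Corank 2; j^3 = y^2*(x + y) has shape L^2 M (L != M), so D-series; mu = 5 gives D_5.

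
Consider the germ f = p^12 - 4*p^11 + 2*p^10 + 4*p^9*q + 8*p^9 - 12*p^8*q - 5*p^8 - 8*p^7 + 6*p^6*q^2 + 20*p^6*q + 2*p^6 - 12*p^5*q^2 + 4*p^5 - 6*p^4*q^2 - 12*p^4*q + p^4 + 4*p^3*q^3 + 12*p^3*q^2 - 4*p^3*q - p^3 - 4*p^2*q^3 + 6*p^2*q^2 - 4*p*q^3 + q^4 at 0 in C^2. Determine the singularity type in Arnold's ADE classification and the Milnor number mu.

Type E_6, Milnor number mu = 6.

The Hessian of f at 0 is [[0, 0], [0, 0]] with rank 0, so corank 2. A Groebner basis of the Jacobian ideal J(f) in C{p,q} is {q^4, p*q^2 - q^3/3, p^2}; counting standard monomials gives mu = 6. Corank 2; j^3 = -p^3 is a perfect cube, so E-series; the 4-jet and mu = 6 give E_6.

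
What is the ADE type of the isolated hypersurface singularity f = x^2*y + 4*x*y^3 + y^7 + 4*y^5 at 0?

The Hessian of f at 0 is [[0, 0], [0, 0]] with rank 0, so corank 2. A Groebner basis of the Jacobian ideal J(f) in C{x,y} is {x^2*y^2 + 4*x^2/7 + 8*x*y^2/7, x^3 - 8*x^2/7 - 16*x*y^2/7, x*y/2 + y^3}; counting standard monomials gives mu = 8. Corank 2; j^3 = x^2*y has shape L^2 M (L != M), so D-series; mu = 8 gives D_8.

D_{8}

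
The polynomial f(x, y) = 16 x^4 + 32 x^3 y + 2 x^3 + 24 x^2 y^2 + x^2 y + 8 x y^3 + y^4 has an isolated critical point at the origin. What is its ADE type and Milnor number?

Type D5, Milnor number mu = 5.

The Hessian of f at 0 is [[0, 0], [0, 0]] with rank 0, so corank 2. A Groebner basis of the Jacobian ideal J(f) in C{x,y} is {x*y^2, -x*y/8 + y^3, x^2 + x*y/2}; counting standard monomials gives mu = 5. Corank 2; j^3 = x^2*(2*x + y) has shape L^2 M (L != M), so D-series; mu = 5 gives D_5.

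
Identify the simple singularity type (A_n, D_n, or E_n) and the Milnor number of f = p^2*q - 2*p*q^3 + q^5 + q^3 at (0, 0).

Type D_4, Milnor number mu = 4.

The Hessian of f at 0 has rank 0. Corank 2; j^3 = q*(p^2 + q^2) splits into three distinct lines over C (the quadratic factor has nonzero discriminant), so D_4.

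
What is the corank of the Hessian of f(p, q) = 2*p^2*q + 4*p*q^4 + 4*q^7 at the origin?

Hessian at 0 has rank 0.

2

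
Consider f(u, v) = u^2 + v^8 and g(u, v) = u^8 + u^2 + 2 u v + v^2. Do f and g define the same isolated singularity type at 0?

Yes.

The Hessian of f at 0 has rank 1. Corank 1: A-series; mu = 7 gives A_7. The Hessian of g at 0 has rank 1. Corank 1: A-series; mu = 7 gives A_7. Both have type A_7, hence right-equivalent.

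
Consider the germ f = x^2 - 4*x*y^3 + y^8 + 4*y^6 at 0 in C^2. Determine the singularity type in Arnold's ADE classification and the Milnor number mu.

The Hessian of f at 0 has rank 1. Corank 1: A-series; mu = 7 gives A_7.

Type A_{7}, Milnor number mu = 7.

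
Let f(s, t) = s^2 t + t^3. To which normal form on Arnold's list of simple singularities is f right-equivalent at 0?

The Hessian of f at 0 has rank 0. Corank 2; j^3 = t*(s^2 + t^2) splits into three distinct lines over C (the quadratic factor has nonzero discriminant), so D_4.

D_{4}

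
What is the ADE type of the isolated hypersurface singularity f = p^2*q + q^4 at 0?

The Hessian of f at 0 has rank 0. Corank 2; j^3 = p^2*q has shape L^2 M (L != M), so D-series; mu = 5 gives D_5.

D5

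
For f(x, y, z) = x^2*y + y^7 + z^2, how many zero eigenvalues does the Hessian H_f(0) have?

Hessian at 0 has rank 1.

2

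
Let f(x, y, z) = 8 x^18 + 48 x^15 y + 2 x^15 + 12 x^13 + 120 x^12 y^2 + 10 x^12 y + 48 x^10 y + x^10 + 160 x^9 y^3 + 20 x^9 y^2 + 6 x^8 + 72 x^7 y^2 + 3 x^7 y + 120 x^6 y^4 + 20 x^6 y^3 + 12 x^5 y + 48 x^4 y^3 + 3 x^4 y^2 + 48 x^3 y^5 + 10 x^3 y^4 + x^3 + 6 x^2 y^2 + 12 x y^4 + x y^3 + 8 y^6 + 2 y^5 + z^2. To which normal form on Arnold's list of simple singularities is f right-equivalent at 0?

E7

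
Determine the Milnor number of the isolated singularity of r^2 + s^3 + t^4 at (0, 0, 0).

The Hessian of f at 0 is [[0, 0, 0], [0, 0, 0], [0, 0, 2]] with rank 1, so corank 2. A Groebner basis of the Jacobian ideal J(f) in C{s,t,r} is {t^3, s^2, r}; counting standard monomials gives mu = 6. Corank 2; j^3 = s^3 is a perfect cube, so E-series; the 4-jet and mu = 6 give E_6.

6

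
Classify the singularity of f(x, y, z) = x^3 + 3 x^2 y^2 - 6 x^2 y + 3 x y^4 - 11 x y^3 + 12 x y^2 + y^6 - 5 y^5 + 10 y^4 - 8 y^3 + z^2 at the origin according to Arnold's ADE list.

The Hessian of f at 0 has rank 1. Corank 2; j^3 = (x - 2*y)^3 is a perfect cube, so E-series; the 4-jet and mu = 7 give E_7.

E7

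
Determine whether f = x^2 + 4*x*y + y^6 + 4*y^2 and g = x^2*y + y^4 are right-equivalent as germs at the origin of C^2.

The Hessian of f at 0 is [[2, 4], [4, 8]] with rank 1, so corank 1. A Groebner basis of the Jacobian ideal J(f) in C{x,y} is {y^5, x + 2*y}; counting standard monomials gives mu = 5. Corank 1: A-series; mu = 5 gives A_5. The Hessian of g at 0 is [[0, 0], [0, 0]] with rank 0, so corank 2. A Groebner basis of the Jacobian ideal J(g) in C{x,y} is {x^3, x^2/4 + y^3, x*y}; counting standard monomials gives mu = 5. Corank 2; j^3 = x^2*y has shape L^2 M (L != M), so D-series; mu = 5 gives D_5. f is A_5 but g is D_5, hence not right-equivalent.

No.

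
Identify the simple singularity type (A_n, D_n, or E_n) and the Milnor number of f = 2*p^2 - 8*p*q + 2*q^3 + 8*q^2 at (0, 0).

The Hessian of f at 0 has rank 1. Corank 1: A-series; mu = 2 gives A_2.

Type A_{2}, Milnor number mu = 2.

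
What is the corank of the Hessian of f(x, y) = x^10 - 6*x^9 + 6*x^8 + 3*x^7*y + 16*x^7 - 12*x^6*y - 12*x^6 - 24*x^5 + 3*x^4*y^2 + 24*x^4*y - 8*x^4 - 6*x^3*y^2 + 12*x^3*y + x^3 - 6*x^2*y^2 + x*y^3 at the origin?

The Hessian at 0 is [[0, 0], [0, 0]] of rank 0; hence corank 2.

2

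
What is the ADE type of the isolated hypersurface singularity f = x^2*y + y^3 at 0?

D_{4}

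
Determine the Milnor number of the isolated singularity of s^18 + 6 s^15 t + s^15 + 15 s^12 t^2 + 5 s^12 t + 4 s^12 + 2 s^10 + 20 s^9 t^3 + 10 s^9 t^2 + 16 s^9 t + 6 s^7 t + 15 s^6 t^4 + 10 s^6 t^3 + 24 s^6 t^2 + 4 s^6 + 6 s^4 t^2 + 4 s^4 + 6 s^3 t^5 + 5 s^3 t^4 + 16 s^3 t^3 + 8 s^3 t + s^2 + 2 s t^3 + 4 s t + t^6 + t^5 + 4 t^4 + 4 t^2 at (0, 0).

4

The Hessian of f at 0 has rank 1. Corank 1: A-series; mu = 4 gives A_4.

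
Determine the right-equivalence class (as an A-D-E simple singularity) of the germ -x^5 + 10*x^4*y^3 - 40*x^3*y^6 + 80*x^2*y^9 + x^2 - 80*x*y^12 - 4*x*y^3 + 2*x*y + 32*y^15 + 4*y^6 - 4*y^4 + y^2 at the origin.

A_4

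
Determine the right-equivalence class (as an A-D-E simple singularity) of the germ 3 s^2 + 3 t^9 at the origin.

The Hessian of f at 0 has rank 1. Corank 1: A-series; mu = 8 gives A_8.

A_8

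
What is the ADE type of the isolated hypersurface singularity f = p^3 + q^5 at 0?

E8

The Hessian of f at 0 has rank 0. Corank 2; j^3 = p^3 is a perfect cube, so E-series; the 5-jet and mu = 8 give E_8.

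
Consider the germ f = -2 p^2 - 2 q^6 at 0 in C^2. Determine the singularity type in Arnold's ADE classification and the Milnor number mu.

Type A_{5}, Milnor number mu = 5.

The Hessian of f at 0 is [[-4, 0], [0, 0]] with rank 1, so corank 1. A Groebner basis of the Jacobian ideal J(f) in C{p,q} is {q^5, p}; counting standard monomials gives mu = 5. Corank 1: A-series; mu = 5 gives A_5.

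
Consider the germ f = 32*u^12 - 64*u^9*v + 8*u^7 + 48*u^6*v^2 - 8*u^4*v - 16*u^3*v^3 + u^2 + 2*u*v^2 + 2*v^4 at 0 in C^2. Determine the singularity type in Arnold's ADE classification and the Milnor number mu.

Type A3, Milnor number mu = 3.

The Hessian of f at 0 has rank 1. Corank 1: A-series; mu = 3 gives A_3.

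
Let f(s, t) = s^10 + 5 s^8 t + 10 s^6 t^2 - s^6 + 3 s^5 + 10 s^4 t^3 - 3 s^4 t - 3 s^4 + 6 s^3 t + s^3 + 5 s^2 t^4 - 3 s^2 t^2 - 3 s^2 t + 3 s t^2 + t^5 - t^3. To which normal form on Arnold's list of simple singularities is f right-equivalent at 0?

E_{8}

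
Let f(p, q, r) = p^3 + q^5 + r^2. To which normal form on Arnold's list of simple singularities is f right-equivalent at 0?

The Hessian of f at 0 has rank 1. Corank 2; j^3 = p^3 is a perfect cube, so E-series; the 5-jet and mu = 8 give E_8.

E8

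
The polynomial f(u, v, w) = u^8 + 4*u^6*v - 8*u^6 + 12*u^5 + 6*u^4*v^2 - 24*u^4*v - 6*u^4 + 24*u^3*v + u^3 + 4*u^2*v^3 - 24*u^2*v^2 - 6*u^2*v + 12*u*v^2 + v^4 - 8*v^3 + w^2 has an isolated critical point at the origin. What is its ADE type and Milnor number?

The Hessian of f at 0 has rank 1. Corank 2; j^3 = (u - 2*v)^3 is a perfect cube, so E-series; the 4-jet and mu = 6 give E_6.

Type E6, Milnor number mu = 6.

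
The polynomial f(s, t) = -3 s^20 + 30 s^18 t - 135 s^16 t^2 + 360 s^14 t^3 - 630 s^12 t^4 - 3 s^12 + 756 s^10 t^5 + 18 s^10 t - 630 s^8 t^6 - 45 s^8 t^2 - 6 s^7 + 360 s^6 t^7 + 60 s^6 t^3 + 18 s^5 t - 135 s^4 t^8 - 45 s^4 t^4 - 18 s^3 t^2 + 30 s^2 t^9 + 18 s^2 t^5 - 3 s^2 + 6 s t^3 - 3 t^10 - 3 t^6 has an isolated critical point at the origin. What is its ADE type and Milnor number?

Type A_{9}, Milnor number mu = 9.

The Hessian of f at 0 is [[-6, 0], [0, 0]] with rank 1, so corank 1. A Groebner basis of the Jacobian ideal J(f) in C{s,t} is {s^2*t^2 + s/3 - t^3/3, -s^2 + s*t^3, -s*t + t^4, s^3}; counting standard monomials gives mu = 9. Corank 1: A-series; mu = 9 gives A_9.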